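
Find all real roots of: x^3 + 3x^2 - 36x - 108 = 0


Let p(x) = x^3 + 3x^2 - 36x - 108. By the rational root theorem (leading coefficient 1), any rational root is an integer divisor of 108: try ±1, ±2, ... in turn.
Test x = 1: value = -140 ≠ 0.
Test x = -1: value = -70 ≠ 0.
Test x = 2: value = -160 ≠ 0.
Test x = -2: value = -32 ≠ 0.
Test x = 3: value = -162 ≠ 0.
Test x = -3: value = 0 ✓, so (x + 3) is a factor.
Synthetic division by (x + 3): bring down 1; 1(-3) + 3 = 0; 0(-3) - 36 = -36; (-36)(-3) - 108 = 0 → quotient x^2 - 36, remainder 0.
Solve the quadratic x^2 - 36 = 0: discriminant = 0^2 - 4(1)(-36) = 0 + 144 = 144.
sqrt(144) = 12, so x = (0 ± 12)/2: x = 6 or x = -6.

x = -6, x = -3, x = 6


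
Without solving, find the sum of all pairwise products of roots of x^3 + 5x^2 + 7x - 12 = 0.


By Vieta's formulas for x^3 + bx^2 + cx + d = 0:
  r1 + r2 + r3 = -b/a = -5
  r1*r2 + r1*r3 + r2*r3 = c/a = 7
  r1*r2*r3 = -d/a = 12


Sum of pairwise products = 7


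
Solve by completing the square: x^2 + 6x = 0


Start: x^2 + 6x + 0 = 0
Move constant: x^2 + 6x = 0
Half of 6 is 3, squared is 9
Add 9 to both sides: x^2 + 6x + 9 = 9
(x + 3)^2 = 9
x + 3 = ±3
x = -3 + 3 = 0 or x = -3 - 3 = -6

x = -6, x = 0


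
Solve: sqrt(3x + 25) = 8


Square both sides: 3x + 25 = 8^2 = 64
3x = 64 - 25 = 39
x = 13
Check: sqrt(3*13 + 25) = sqrt(64) = 8 ✓

x = 13


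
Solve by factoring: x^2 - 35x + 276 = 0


We need two numbers that multiply to 276 and add to -35.
Those numbers are -12 and -23 (since (-12) * (-23) = 276 and (-12) + (-23) = -35).
So x^2 - 35x + 276 = (x - 12)(x - 23) = 0
Setting each factor to zero: x = 12 or x = 23

x = 12, x = 23


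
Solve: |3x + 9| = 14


An absolute value equation |expr| = 14 gives two cases:
Case 1: 3x + 9 = 14
  3x = 5, so x = 5/3
Case 2: 3x + 9 = -14
  3x = -23, so x = -23/3

x = -23/3, x = 5/3


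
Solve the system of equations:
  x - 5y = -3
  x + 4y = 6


Using Cramer's rule:
Determinant D = (1)(4) - (1)(-5) = 4 + 5 = 9
Dx = (-3)(4) - (6)(-5) = -12 + 30 = 18
Dy = (1)(6) - (1)(-3) = 6 + 3 = 9
x = Dx/D = 18/9 = 2
y = Dy/D = 9/9 = 1

x = 2, y = 1


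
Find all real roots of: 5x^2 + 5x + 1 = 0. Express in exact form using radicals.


Using the quadratic formula: x = (-b ± sqrt(b^2 - 4ac)) / (2a)
Here a = 5, b = 5, c = 1
Discriminant = b^2 - 4ac = 5^2 - 4(5)(1) = 25 - 20 = 5
Since discriminant = 5 > 0, there are two real roots.
x = (-5 ± sqrt(5)) / 10
Numerically: x ≈ -0.2764 or x ≈ -0.7236

x = (-5 + sqrt(5)) / 10 or x = (-5 - sqrt(5)) / 10


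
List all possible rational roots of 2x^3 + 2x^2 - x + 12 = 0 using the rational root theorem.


Rational root theorem: possible roots are ±p/q where:
  p divides the constant term (12): p ∈ {1, 2, 3, 4, 6, 12}
  q divides the leading coefficient (2): q ∈ {1, 2}

All possible rational roots: -12, -6, -4, -3, -2, -3/2, -1, -1/2, 1/2, 1, 3/2, 2, 3, 4, 6, 12

-12, -6, -4, -3, -2, -3/2, -1, -1/2, 1/2, 1, 3/2, 2, 3, 4, 6, 12


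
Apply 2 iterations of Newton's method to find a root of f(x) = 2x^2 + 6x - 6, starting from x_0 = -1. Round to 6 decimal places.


Newton's method: x_(n+1) = x_n - f(x_n)/f'(x_n)
f(x) = 2x^2 + 6x - 6
f'(x) = 4x + 6

Iteration 1:
  f(-1.000000) = -10.000000
  f'(-1.000000) = 2.000000
  x_1 = -1.000000 - (-10.000000)/(2.000000) = 4.000000

Iteration 2:
  f(4.000000) = 50.000000
  f'(4.000000) = 22.000000
  x_2 = 4.000000 - (50.000000)/(22.000000) = 1.727273

x_2 = 1.727273


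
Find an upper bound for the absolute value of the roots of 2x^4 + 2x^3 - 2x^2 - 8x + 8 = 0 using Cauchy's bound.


Cauchy's bound: all roots r satisfy |r| <= 1 + max(|a_i/a_n|) for i = 0,...,n-1
where a_n is the leading coefficient.

Coefficients: [2, 2, -2, -8, 8]
Leading coefficient a_n = 2
Ratios |a_i/a_n|: 1, 1, 4, 4
Maximum ratio: 4
Cauchy's bound: |r| <= 1 + 4 = 5

Upper bound = 5


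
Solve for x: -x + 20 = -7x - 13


Starting with: -x + 20 = -7x - 13
Move all x terms to left: (-1 + 7)x = -13 - 20
Simplify: 6x = -33
Divide both sides by 6: x = -11/2

x = -11/2


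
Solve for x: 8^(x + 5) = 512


Express both sides with the same base.
512 = 8^3
Since the bases match, equate exponents: x + 5 = 3
So x = 3 - (5) = -2

x = -2


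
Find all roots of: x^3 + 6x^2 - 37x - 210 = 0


Let p(x) = x^3 + 6x^2 - 37x - 210. By the rational root theorem (leading coefficient 1), any rational root is an integer divisor of 210: try ±1, ±2, ... in turn.
Test x = 1: value = -240 ≠ 0.
Test x = -1: value = -168 ≠ 0.
Test x = 2: value = -252 ≠ 0.
Test x = -2: value = -120 ≠ 0.
Test x = 3: value = -240 ≠ 0.
Test x = -3: value = -72 ≠ 0.
Test x = 5: value = -120 ≠ 0.
Test x = -5: value = 0 ✓, so (x + 5) is a factor.
Synthetic division by (x + 5): bring down 1; 1(-5) + 6 = 1; 1(-5) - 37 = -42; (-42)(-5) - 210 = 0 → quotient x^2 + x - 42, remainder 0.
Solve the quadratic x^2 + x - 42 = 0: discriminant = 1^2 - 4(1)(-42) = 1 + 168 = 169.
sqrt(169) = 13, so x = (-1 ± 13)/2: x = 6 or x = -7.
Collecting all roots found:

x = -7, x = -5, x = 6


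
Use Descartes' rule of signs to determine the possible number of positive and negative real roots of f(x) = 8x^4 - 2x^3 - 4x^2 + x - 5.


Descartes' rule of signs:

For positive roots, count sign changes in f(x) = 8x^4 - 2x^3 - 4x^2 + x - 5:
Signs of coefficients: +, -, -, +, -
Number of sign changes: 3
Possible positive real roots: 3, 1

For negative roots, examine f(-x) = 8x^4 + 2x^3 - 4x^2 - x - 5:
Signs of coefficients: +, +, -, -, -
Number of sign changes: 1
Possible negative real roots: 1

Positive roots: 3 or 1; Negative roots: 1


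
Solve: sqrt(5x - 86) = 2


Square both sides: 5x - 86 = 2^2 = 4
5x = 4 + 86 = 90
x = 18
Check: sqrt(5*18 - 86) = sqrt(4) = 2 ✓

x = 18


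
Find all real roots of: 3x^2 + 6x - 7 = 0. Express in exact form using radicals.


Using the quadratic formula: x = (-b ± sqrt(b^2 - 4ac)) / (2a)
Here a = 3, b = 6, c = -7
Discriminant = b^2 - 4ac = 6^2 - 4(3)(-7) = 36 + 84 = 120
Since discriminant = 120 > 0, there are two real roots.
x = (-6 ± 2*sqrt(30)) / 6
Simplifying: x = (-3 ± sqrt(30)) / 3
Numerically: x ≈ 0.8257 or x ≈ -2.8257

x = (-3 + sqrt(30)) / 3 or x = (-3 - sqrt(30)) / 3


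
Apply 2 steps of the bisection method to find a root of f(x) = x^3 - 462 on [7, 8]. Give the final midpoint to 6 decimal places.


f(x) = x^3 - 462
f(7) = -119 < 0
f(8) = 50 > 0

Step 1: midpoint = (7.000000 + 8.000000)/2 = 7.500000
  f(7.500000) = -40.125000
  f(mid) < 0, so root is in [7.500000, 8.000000]

Step 2: midpoint = (7.500000 + 8.000000)/2 = 7.750000
  f(7.750000) = 3.484375
  f(mid) > 0, so root is in [7.500000, 7.750000]

midpoint = 7.750000


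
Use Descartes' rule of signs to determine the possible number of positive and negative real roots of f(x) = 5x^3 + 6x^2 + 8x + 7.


Descartes' rule of signs:

For positive roots, count sign changes in f(x) = 5x^3 + 6x^2 + 8x + 7:
Signs of coefficients: +, +, +, +
Number of sign changes: 0
Possible positive real roots: 0

For negative roots, examine f(-x) = -5x^3 + 6x^2 - 8x + 7:
Signs of coefficients: -, +, -, +
Number of sign changes: 3
Possible negative real roots: 3, 1

Positive roots: 0; Negative roots: 3 or 1


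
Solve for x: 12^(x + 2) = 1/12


Express both sides with the same base.
1/12 = 12^(-1)
Since the bases match, equate exponents: x + 2 = -1
So x = -1 - (2) = -3

x = -3


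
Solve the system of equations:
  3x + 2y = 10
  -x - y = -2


Using Cramer's rule:
Determinant D = (3)(-1) - (-1)(2) = -3 + 2 = -1
Dx = (10)(-1) - (-2)(2) = -10 + 4 = -6
Dy = (3)(-2) - (-1)(10) = -6 + 10 = 4
x = Dx/D = -6/-1 = 6
y = Dy/D = 4/-1 = -4

x = 6, y = -4


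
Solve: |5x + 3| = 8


An absolute value equation |expr| = 8 gives two cases:
Case 1: 5x + 3 = 8
  5x = 5, so x = 1
Case 2: 5x + 3 = -8
  5x = -11, so x = -11/5

x = -11/5, x = 1


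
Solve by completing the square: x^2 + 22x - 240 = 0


Start: x^2 + 22x - 240 = 0
Move constant: x^2 + 22x = 240
Half of 22 is 11, squared is 121
Add 121 to both sides: x^2 + 22x + 121 = 361
(x + 11)^2 = 361
x + 11 = ±19
x = -11 + 19 = 8 or x = -11 - 19 = -30

x = -30, x = 8


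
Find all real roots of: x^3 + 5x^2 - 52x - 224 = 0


Let p(x) = x^3 + 5x^2 - 52x - 224. By the rational root theorem (leading coefficient 1), any rational root is an integer divisor of 224: try ±1, ±2, ... in turn.
Test x = 1: value = -270 ≠ 0.
Test x = -1: value = -168 ≠ 0.
Test x = 2: value = -300 ≠ 0.
Test x = -2: value = -108 ≠ 0.
Test x = 4: value = -288 ≠ 0.
Test x = -4: value = 0 ✓, so (x + 4) is a factor.
Synthetic division by (x + 4): bring down 1; 1(-4) + 5 = 1; 1(-4) - 52 = -56; (-56)(-4) - 224 = 0 → quotient x^2 + x - 56, remainder 0.
Solve the quadratic x^2 + x - 56 = 0: discriminant = 1^2 - 4(1)(-56) = 1 + 224 = 225.
sqrt(225) = 15, so x = (-1 ± 15)/2: x = 7 or x = -8.

x = -8, x = -4, x = 7


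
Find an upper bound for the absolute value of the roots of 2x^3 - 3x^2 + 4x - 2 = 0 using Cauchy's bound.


Cauchy's bound: all roots r satisfy |r| <= 1 + max(|a_i/a_n|) for i = 0,...,n-1
where a_n is the leading coefficient.

Coefficients: [2, -3, 4, -2]
Leading coefficient a_n = 2
Ratios |a_i/a_n|: 3/2, 2, 1
Maximum ratio: 2
Cauchy's bound: |r| <= 1 + 2 = 3

Upper bound = 3


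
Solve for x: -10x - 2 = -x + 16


Starting with: -10x - 2 = -x + 16
Move all x terms to left: (-10 + 1)x = 16 + 2
Simplify: -9x = 18
Divide both sides by -9: x = -2

x = -2


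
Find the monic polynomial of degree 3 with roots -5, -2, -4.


A monic polynomial with roots -5, -2, -4 is:
p(x) = (x + 5)(x + 2)(x + 4)
After multiplying by (x + 5): x + 5
After multiplying by (x + 2): x^2 + 7x + 10
After multiplying by (x + 4): x^3 + 11x^2 + 38x + 40

x^3 + 11x^2 + 38x + 40


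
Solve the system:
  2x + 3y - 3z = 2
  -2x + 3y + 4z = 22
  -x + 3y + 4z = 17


Using Cramer's rule. Expand each determinant along the first row.
D  = 2*[3*4 - 4*3] - 3*[(-2)*4 - 4*(-1)] + (-3)*[(-2)*3 - 3*(-1)]
  = 2*(0) - 3*(-4) + (-3)*(-3) = 21
Dx = 2*[3*4 - 4*3] - 3*[22*4 - 4*17] + (-3)*[22*3 - 3*17]
  = 2*(0) - 3*(20) + (-3)*(15) = -105
Dy = 2*[22*4 - 4*17] - 2*[(-2)*4 - 4*(-1)] + (-3)*[(-2)*17 - 22*(-1)]
  = 2*(20) - 2*(-4) + (-3)*(-12) = 84
Dz = 2*[3*17 - 22*3] - 3*[(-2)*17 - 22*(-1)] + 2*[(-2)*3 - 3*(-1)]
  = 2*(-15) - 3*(-12) + 2*(-3) = 0
x = Dx/D = -105/21 = -5, y = Dy/D = 84/21 = 4, z = Dz/D = 0/21 = 0
Check eq1: (2)(-5) + (3)(4) + (-3)(0) = 2 = 2 ✓
Check eq2: (-2)(-5) + (3)(4) + (4)(0) = 22 = 22 ✓
Check eq3: (-1)(-5) + (3)(4) + (4)(0) = 17 = 17 ✓

x = -5, y = 4, z = 0


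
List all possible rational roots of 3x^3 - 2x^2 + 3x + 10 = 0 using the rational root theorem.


Rational root theorem: possible roots are ±p/q where:
  p divides the constant term (10): p ∈ {1, 2, 5, 10}
  q divides the leading coefficient (3): q ∈ {1, 3}

All possible rational roots: -10, -5, -10/3, -2, -5/3, -1, -2/3, -1/3, 1/3, 2/3, 1, 5/3, 2, 10/3, 5, 10

-10, -5, -10/3, -2, -5/3, -1, -2/3, -1/3, 1/3, 2/3, 1, 5/3, 2, 10/3, 5, 10


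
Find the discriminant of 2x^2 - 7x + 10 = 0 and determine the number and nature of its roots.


For ax^2 + bx + c = 0, discriminant D = b^2 - 4ac
Here a = 2, b = -7, c = 10
D = (-7)^2 - 4(2)(10) = 49 - 80 = -31

D = -31 < 0
The equation has no real roots (2 complex conjugate roots).

Discriminant = -31, no real roots (2 complex conjugate roots)


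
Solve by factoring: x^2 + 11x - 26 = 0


We need two numbers that multiply to -26 and add to 11.
Those numbers are -2 and 13 (since (-2) * 13 = -26 and (-2) + 13 = 11).
So x^2 + 11x - 26 = (x - 2)(x + 13) = 0
Setting each factor to zero: x = 2 or x = -13

x = -13, x = 2


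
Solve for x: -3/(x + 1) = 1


Multiply both sides by (x + 1): -3 = 1(x + 1)
Distribute: -3 = x + 1
x = -3 - 1 = -4
x = -4

x = -4


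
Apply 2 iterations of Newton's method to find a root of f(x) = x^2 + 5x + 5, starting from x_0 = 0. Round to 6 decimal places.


Newton's method: x_(n+1) = x_n - f(x_n)/f'(x_n)
f(x) = x^2 + 5x + 5
f'(x) = 2x + 5

Iteration 1:
  f(0.000000) = 5.000000
  f'(0.000000) = 5.000000
  x_1 = 0.000000 - (5.000000)/(5.000000) = -1.000000

Iteration 2:
  f(-1.000000) = 1.000000
  f'(-1.000000) = 3.000000
  x_2 = -1.000000 - (1.000000)/(3.000000) = -1.333333

x_2 = -1.333333


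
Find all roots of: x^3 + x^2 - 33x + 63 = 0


Let p(x) = x^3 + x^2 - 33x + 63. By the rational root theorem (leading coefficient 1), any rational root is an integer divisor of 63: try ±1, ±2, ... in turn.
Test x = 1: value = 32 ≠ 0.
Test x = -1: value = 96 ≠ 0.
Test x = 3: value = 0 ✓, so (x - 3) is a factor.
Synthetic division by (x - 3): bring down 1; 1(3) + 1 = 4; 4(3) - 33 = -21; (-21)(3) + 63 = 0 → quotient x^2 + 4x - 21, remainder 0.
Solve the quadratic x^2 + 4x - 21 = 0: discriminant = 4^2 - 4(1)(-21) = 16 + 84 = 100.
sqrt(100) = 10, so x = (-4 ± 10)/2: x = 3 or x = -7.
Collecting all roots found:

x = -7, x = 3 (multiplicity 2)


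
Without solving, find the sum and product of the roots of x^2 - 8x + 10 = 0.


By Vieta's formulas for ax^2 + bx + c = 0:
  Sum of roots = -b/a
  Product of roots = c/a

Here a = 1, b = -8, c = 10
Sum = -(-8)/1 = 8
Product = 10/1 = 10

Sum = 8, Product = 10


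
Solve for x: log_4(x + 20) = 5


Convert to exponential form: x + 20 = 4^5 = 1024
x = 1024 - 20 = 1004
Check: log_4(1004 + 20) = log_4(1024) = log_4(1024) = 5 ✓

x = 1004


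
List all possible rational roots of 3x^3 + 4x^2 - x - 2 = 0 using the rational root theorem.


Rational root theorem: possible roots are ±p/q where:
  p divides the constant term (-2): p ∈ {1, 2}
  q divides the leading coefficient (3): q ∈ {1, 3}

All possible rational roots: -2, -1, -2/3, -1/3, 1/3, 2/3, 1, 2

-2, -1, -2/3, -1/3, 1/3, 2/3, 1, 2


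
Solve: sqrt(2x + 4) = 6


Square both sides: 2x + 4 = 6^2 = 36
2x = 36 - 4 = 32
x = 16
Check: sqrt(2*16 + 4) = sqrt(36) = 6 ✓

x = 16


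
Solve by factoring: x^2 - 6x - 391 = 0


We need two numbers that multiply to -391 and add to -6.
Those numbers are 17 and -23 (since 17 * (-23) = -391 and 17 + (-23) = -6).
So x^2 - 6x - 391 = (x + 17)(x - 23) = 0
Setting each factor to zero: x = -17 or x = 23

x = -17, x = 23


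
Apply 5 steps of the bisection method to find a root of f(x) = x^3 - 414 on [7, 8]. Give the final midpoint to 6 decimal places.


f(x) = x^3 - 414
f(7) = -71 < 0
f(8) = 98 > 0

Step 1: midpoint = (7.000000 + 8.000000)/2 = 7.500000
  f(7.500000) = 7.875000
  f(mid) > 0, so root is in [7.000000, 7.500000]

Step 2: midpoint = (7.000000 + 7.500000)/2 = 7.250000
  f(7.250000) = -32.921875
  f(mid) < 0, so root is in [7.250000, 7.500000]

Step 3: midpoint = (7.250000 + 7.500000)/2 = 7.375000
  f(7.375000) = -12.869141
  f(mid) < 0, so root is in [7.375000, 7.500000]

Step 4: midpoint = (7.375000 + 7.500000)/2 = 7.437500
  f(7.437500) = -2.584229
  f(mid) < 0, so root is in [7.437500, 7.500000]

Step 5: midpoint = (7.437500 + 7.500000)/2 = 7.468750
  f(7.468750) = 2.623505
  f(mid) > 0, so root is in [7.437500, 7.468750]

midpoint = 7.468750


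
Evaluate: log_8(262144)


We need the exponent such that 8^? = 262144
8^6 = 262144
Therefore log_8(262144) = 6

6


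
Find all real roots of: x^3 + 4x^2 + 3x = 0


The constant term is 0, so x = 0 is a root. Factor out x:
  x(x^2 + 4x + 3) = 0
Solve the quadratic x^2 + 4x + 3 = 0: discriminant = 4^2 - 4(1)(3) = 16 - 12 = 4.
sqrt(4) = 2, so x = (-4 ± 2)/2: x = -1 or x = -3.

x = -3, x = -1, x = 0


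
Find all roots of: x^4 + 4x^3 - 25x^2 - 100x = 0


The constant term is 0, so x = 0 is a root. Factor out x:
  x^3 + 4x^2 - 25x - 100 = 0
Let p(x) = x^3 + 4x^2 - 25x - 100. By the rational root theorem (leading coefficient 1), any rational root is an integer divisor of 100: try ±1, ±2, ... in turn.
Test x = 1: value = -120 ≠ 0.
Test x = -1: value = -72 ≠ 0.
Test x = 2: value = -126 ≠ 0.
Test x = -2: value = -42 ≠ 0.
Test x = 4: value = -72 ≠ 0.
Test x = -4: value = 0 ✓, so (x + 4) is a factor.
Synthetic division by (x + 4): bring down 1; 1(-4) + 4 = 0; 0(-4) - 25 = -25; (-25)(-4) - 100 = 0 → quotient x^2 - 25, remainder 0.
Solve the quadratic x^2 - 25 = 0: discriminant = 0^2 - 4(1)(-25) = 0 + 100 = 100.
sqrt(100) = 10, so x = (0 ± 10)/2: x = 5 or x = -5.
Collecting all roots found:

x = -5, x = -4, x = 0, x = 5


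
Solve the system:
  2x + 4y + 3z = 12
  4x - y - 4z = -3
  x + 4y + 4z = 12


Using Cramer's rule. Expand each determinant along the first row.
D  = 2*[(-1)*4 - (-4)*4] - 4*[4*4 - (-4)*1] + 3*[4*4 - (-1)*1]
  = 2*(12) - 4*(20) + 3*(17) = -5
Dx = 12*[(-1)*4 - (-4)*4] - 4*[(-3)*4 - (-4)*12] + 3*[(-3)*4 - (-1)*12]
  = 12*(12) - 4*(36) + 3*(0) = 0
Dy = 2*[(-3)*4 - (-4)*12] - 12*[4*4 - (-4)*1] + 3*[4*12 - (-3)*1]
  = 2*(36) - 12*(20) + 3*(51) = -15
Dz = 2*[(-1)*12 - (-3)*4] - 4*[4*12 - (-3)*1] + 12*[4*4 - (-1)*1]
  = 2*(0) - 4*(51) + 12*(17) = 0
x = Dx/D = 0/-5 = 0, y = Dy/D = -15/-5 = 3, z = Dz/D = 0/-5 = 0
Check eq1: (2)(0) + (4)(3) + (3)(0) = 12 = 12 ✓
Check eq2: (4)(0) + (-1)(3) + (-4)(0) = -3 = -3 ✓
Check eq3: (1)(0) + (4)(3) + (4)(0) = 12 = 12 ✓

x = 0, y = 3, z = 0


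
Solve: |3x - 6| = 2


An absolute value equation |expr| = 2 gives two cases:
Case 1: 3x - 6 = 2
  3x = 8, so x = 8/3
Case 2: 3x - 6 = -2
  3x = 4, so x = 4/3

x = 4/3, x = 8/3


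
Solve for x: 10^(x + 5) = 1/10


Express both sides with the same base.
1/10 = 10^(-1)
Since the bases match, equate exponents: x + 5 = -1
So x = -1 - (5) = -6

x = -6


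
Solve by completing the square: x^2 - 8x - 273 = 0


Start: x^2 - 8x - 273 = 0
Move constant: x^2 - 8x = 273
Half of -8 is -4, squared is 16
Add 16 to both sides: x^2 - 8x + 16 = 289
(x - 4)^2 = 289
x - 4 = ±17
x = 4 + 17 = 21 or x = 4 - 17 = -13

x = -13, x = 21


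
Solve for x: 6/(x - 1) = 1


Multiply both sides by (x - 1): 6 = 1(x - 1)
Distribute: 6 = x - 1
x = 6 + 1 = 7
x = 7

x = 7


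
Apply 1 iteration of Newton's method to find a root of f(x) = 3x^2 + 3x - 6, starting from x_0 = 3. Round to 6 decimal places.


Newton's method: x_(n+1) = x_n - f(x_n)/f'(x_n)
f(x) = 3x^2 + 3x - 6
f'(x) = 6x + 3

Iteration 1:
  f(3.000000) = 30.000000
  f'(3.000000) = 21.000000
  x_1 = 3.000000 - (30.000000)/(21.000000) = 1.571429

x_1 = 1.571429


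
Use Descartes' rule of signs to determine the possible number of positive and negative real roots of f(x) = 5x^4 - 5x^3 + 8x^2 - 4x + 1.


Descartes' rule of signs:

For positive roots, count sign changes in f(x) = 5x^4 - 5x^3 + 8x^2 - 4x + 1:
Signs of coefficients: +, -, +, -, +
Number of sign changes: 4
Possible positive real roots: 4, 2, 0

For negative roots, examine f(-x) = 5x^4 + 5x^3 + 8x^2 + 4x + 1:
Signs of coefficients: +, +, +, +, +
Number of sign changes: 0
Possible negative real roots: 0

Positive roots: 4 or 2 or 0; Negative roots: 0


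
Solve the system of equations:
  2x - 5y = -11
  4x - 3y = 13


Using Cramer's rule:
Determinant D = (2)(-3) - (4)(-5) = -6 + 20 = 14
Dx = (-11)(-3) - (13)(-5) = 33 + 65 = 98
Dy = (2)(13) - (4)(-11) = 26 + 44 = 70
x = Dx/D = 98/14 = 7
y = Dy/D = 70/14 = 5

x = 7, y = 5


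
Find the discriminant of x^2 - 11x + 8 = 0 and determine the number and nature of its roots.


For ax^2 + bx + c = 0, discriminant D = b^2 - 4ac
Here a = 1, b = -11, c = 8
D = (-11)^2 - 4(1)(8) = 121 - 32 = 89

D = 89 > 0 but not a perfect square
The equation has 2 distinct real irrational roots.

Discriminant = 89, 2 distinct real irrational roots


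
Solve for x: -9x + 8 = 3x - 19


Starting with: -9x + 8 = 3x - 19
Move all x terms to left: (-9 - 3)x = -19 - 8
Simplify: -12x = -27
Divide both sides by -12: x = 9/4

x = 9/4


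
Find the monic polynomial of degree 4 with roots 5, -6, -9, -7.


A monic polynomial with roots 5, -6, -9, -7 is:
p(x) = (x - 5)(x + 6)(x + 9)(x + 7)
After multiplying by (x - 5): x - 5
After multiplying by (x + 6): x^2 + x - 30
After multiplying by (x + 9): x^3 + 10x^2 - 21x - 270
After multiplying by (x + 7): x^4 + 17x^3 + 49x^2 - 417x - 1890

x^4 + 17x^3 + 49x^2 - 417x - 1890


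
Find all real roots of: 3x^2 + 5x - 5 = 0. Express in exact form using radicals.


Using the quadratic formula: x = (-b ± sqrt(b^2 - 4ac)) / (2a)
Here a = 3, b = 5, c = -5
Discriminant = b^2 - 4ac = 5^2 - 4(3)(-5) = 25 + 60 = 85
Since discriminant = 85 > 0, there are two real roots.
x = (-5 ± sqrt(85)) / 6
Numerically: x ≈ 0.7033 or x ≈ -2.3699

x = (-5 + sqrt(85)) / 6 or x = (-5 - sqrt(85)) / 6


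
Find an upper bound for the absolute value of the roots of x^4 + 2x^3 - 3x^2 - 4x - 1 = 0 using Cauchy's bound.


Cauchy's bound: all roots r satisfy |r| <= 1 + max(|a_i/a_n|) for i = 0,...,n-1
where a_n is the leading coefficient.

Coefficients: [1, 2, -3, -4, -1]
Leading coefficient a_n = 1
Ratios |a_i/a_n|: 2, 3, 4, 1
Maximum ratio: 4
Cauchy's bound: |r| <= 1 + 4 = 5

Upper bound = 5


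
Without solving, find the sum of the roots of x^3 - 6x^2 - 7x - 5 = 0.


By Vieta's formulas for x^3 + bx^2 + cx + d = 0:
  r1 + r2 + r3 = -b/a = 6
  r1*r2 + r1*r3 + r2*r3 = c/a = -7
  r1*r2*r3 = -d/a = 5


Sum = 6


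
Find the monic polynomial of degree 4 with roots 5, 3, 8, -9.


A monic polynomial with roots 5, 3, 8, -9 is:
p(x) = (x - 5)(x - 3)(x - 8)(x + 9)
After multiplying by (x - 5): x - 5
After multiplying by (x - 3): x^2 - 8x + 15
After multiplying by (x - 8): x^3 - 16x^2 + 79x - 120
After multiplying by (x + 9): x^4 - 7x^3 - 65x^2 + 591x - 1080

x^4 - 7x^3 - 65x^2 + 591x - 1080


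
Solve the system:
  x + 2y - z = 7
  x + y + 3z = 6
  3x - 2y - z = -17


Using Cramer's rule. Expand each determinant along the first row.
D  = 1*[1*(-1) - 3*(-2)] - 2*[1*(-1) - 3*3] + (-1)*[1*(-2) - 1*3]
  = 1*(5) - 2*(-10) + (-1)*(-5) = 30
Dx = 7*[1*(-1) - 3*(-2)] - 2*[6*(-1) - 3*(-17)] + (-1)*[6*(-2) - 1*(-17)]
  = 7*(5) - 2*(45) + (-1)*(5) = -60
Dy = 1*[6*(-1) - 3*(-17)] - 7*[1*(-1) - 3*3] + (-1)*[1*(-17) - 6*3]
  = 1*(45) - 7*(-10) + (-1)*(-35) = 150
Dz = 1*[1*(-17) - 6*(-2)] - 2*[1*(-17) - 6*3] + 7*[1*(-2) - 1*3]
  = 1*(-5) - 2*(-35) + 7*(-5) = 30
x = Dx/D = -60/30 = -2, y = Dy/D = 150/30 = 5, z = Dz/D = 30/30 = 1
Check eq1: (1)(-2) + (2)(5) + (-1)(1) = 7 = 7 ✓
Check eq2: (1)(-2) + (1)(5) + (3)(1) = 6 = 6 ✓
Check eq3: (3)(-2) + (-2)(5) + (-1)(1) = -17 = -17 ✓

x = -2, y = 5, z = 1


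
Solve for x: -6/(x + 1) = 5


Multiply both sides by (x + 1): -6 = 5(x + 1)
Distribute: -6 = 5x + 5
5x = -6 - 5 = -11
x = -11/5

x = -11/5


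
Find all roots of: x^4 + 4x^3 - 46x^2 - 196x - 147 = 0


Let p(x) = x^4 + 4x^3 - 46x^2 - 196x - 147. By the rational root theorem (leading coefficient 1), any rational root is an integer divisor of 147: try ±1, ±2, ... in turn.
Test x = 1: value = -384 ≠ 0.
Test x = -1: value = 0 ✓, so (x + 1) is a factor.
Synthetic division by (x + 1): bring down 1; 1(-1) + 4 = 3; 3(-1) - 46 = -49; (-49)(-1) - 196 = -147; (-147)(-1) - 147 = 0 → quotient x^3 + 3x^2 - 49x - 147, remainder 0.
Continue with the quotient x^3 + 3x^2 - 49x - 147 (candidates must divide 147; re-test x = -1 first in case it repeats).
Test x = -1: value = -96 ≠ 0.
Test x = 3: value = -240 ≠ 0.
Test x = -3: value = 0 ✓, so (x + 3) is a factor.
Synthetic division by (x + 3): bring down 1; 1(-3) + 3 = 0; 0(-3) - 49 = -49; (-49)(-3) - 147 = 0 → quotient x^2 - 49, remainder 0.
Solve the quadratic x^2 - 49 = 0: discriminant = 0^2 - 4(1)(-49) = 0 + 196 = 196.
sqrt(196) = 14, so x = (0 ± 14)/2: x = 7 or x = -7.
Collecting all roots found:

x = -7, x = -3, x = -1, x = 7


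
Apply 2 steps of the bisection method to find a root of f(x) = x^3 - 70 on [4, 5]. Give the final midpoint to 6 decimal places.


f(x) = x^3 - 70
f(4) = -6 < 0
f(5) = 55 > 0

Step 1: midpoint = (4.000000 + 5.000000)/2 = 4.500000
  f(4.500000) = 21.125000
  f(mid) > 0, so root is in [4.000000, 4.500000]

Step 2: midpoint = (4.000000 + 4.500000)/2 = 4.250000
  f(4.250000) = 6.765625
  f(mid) > 0, so root is in [4.000000, 4.250000]

midpoint = 4.250000


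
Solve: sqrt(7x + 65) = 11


Square both sides: 7x + 65 = 11^2 = 121
7x = 121 - 65 = 56
x = 8
Check: sqrt(7*8 + 65) = sqrt(121) = 11 ✓

x = 8


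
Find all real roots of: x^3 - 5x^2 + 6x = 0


The constant term is 0, so x = 0 is a root. Factor out x:
  x(x^2 - 5x + 6) = 0
Solve the quadratic x^2 - 5x + 6 = 0: discriminant = (-5)^2 - 4(1)(6) = 25 - 24 = 1.
sqrt(1) = 1, so x = (5 ± 1)/2: x = 3 or x = 2.

x = 0, x = 2, x = 3


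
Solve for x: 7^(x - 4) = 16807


Express both sides with the same base.
16807 = 7^5
Since the bases match, equate exponents: x - 4 = 5
So x = 5 - (-4) = 9

x = 9


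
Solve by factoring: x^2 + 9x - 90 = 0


We need two numbers that multiply to -90 and add to 9.
Those numbers are 15 and -6 (since 15 * (-6) = -90 and 15 + (-6) = 9).
So x^2 + 9x - 90 = (x + 15)(x - 6) = 0
Setting each factor to zero: x = -15 or x = 6

x = -15, x = 6


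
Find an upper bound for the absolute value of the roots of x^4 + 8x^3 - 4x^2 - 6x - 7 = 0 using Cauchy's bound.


Cauchy's bound: all roots r satisfy |r| <= 1 + max(|a_i/a_n|) for i = 0,...,n-1
where a_n is the leading coefficient.

Coefficients: [1, 8, -4, -6, -7]
Leading coefficient a_n = 1
Ratios |a_i/a_n|: 8, 4, 6, 7
Maximum ratio: 8
Cauchy's bound: |r| <= 1 + 8 = 9

Upper bound = 9


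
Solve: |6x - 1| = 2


An absolute value equation |expr| = 2 gives two cases:
Case 1: 6x - 1 = 2
  6x = 3, so x = 1/2
Case 2: 6x - 1 = -2
  6x = -1, so x = -1/6

x = -1/6, x = 1/2


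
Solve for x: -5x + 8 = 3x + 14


Starting with: -5x + 8 = 3x + 14
Move all x terms to left: (-5 - 3)x = 14 - 8
Simplify: -8x = 6
Divide both sides by -8: x = -3/4

x = -3/4


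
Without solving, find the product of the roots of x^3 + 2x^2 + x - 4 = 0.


By Vieta's formulas for x^3 + bx^2 + cx + d = 0:
  r1 + r2 + r3 = -b/a = -2
  r1*r2 + r1*r3 + r2*r3 = c/a = 1
  r1*r2*r3 = -d/a = 4


Product = 4


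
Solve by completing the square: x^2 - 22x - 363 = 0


Start: x^2 - 22x - 363 = 0
Move constant: x^2 - 22x = 363
Half of -22 is -11, squared is 121
Add 121 to both sides: x^2 - 22x + 121 = 484
(x - 11)^2 = 484
x - 11 = ±22
x = 11 + 22 = 33 or x = 11 - 22 = -11

x = -11, x = 33


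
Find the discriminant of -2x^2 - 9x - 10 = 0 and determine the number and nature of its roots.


For ax^2 + bx + c = 0, discriminant D = b^2 - 4ac
Here a = -2, b = -9, c = -10
D = (-9)^2 - 4(-2)(-10) = 81 - 80 = 1

D = 1 > 0 and is a perfect square (sqrt = 1)
The equation has 2 distinct real rational roots.

Discriminant = 1, 2 distinct real rational roots


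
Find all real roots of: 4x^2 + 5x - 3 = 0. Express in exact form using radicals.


Using the quadratic formula: x = (-b ± sqrt(b^2 - 4ac)) / (2a)
Here a = 4, b = 5, c = -3
Discriminant = b^2 - 4ac = 5^2 - 4(4)(-3) = 25 + 48 = 73
Since discriminant = 73 > 0, there are two real roots.
x = (-5 ± sqrt(73)) / 8
Numerically: x ≈ 0.4430 or x ≈ -1.6930

x = (-5 + sqrt(73)) / 8 or x = (-5 - sqrt(73)) / 8


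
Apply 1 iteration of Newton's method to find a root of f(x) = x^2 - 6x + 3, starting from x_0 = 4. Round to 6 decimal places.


Newton's method: x_(n+1) = x_n - f(x_n)/f'(x_n)
f(x) = x^2 - 6x + 3
f'(x) = 2x - 6

Iteration 1:
  f(4.000000) = -5.000000
  f'(4.000000) = 2.000000
  x_1 = 4.000000 - (-5.000000)/(2.000000) = 6.500000

x_1 = 6.500000


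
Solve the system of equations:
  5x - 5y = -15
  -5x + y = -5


Using Cramer's rule:
Determinant D = (5)(1) - (-5)(-5) = 5 - 25 = -20
Dx = (-15)(1) - (-5)(-5) = -15 - 25 = -40
Dy = (5)(-5) - (-5)(-15) = -25 - 75 = -100
x = Dx/D = -40/-20 = 2
y = Dy/D = -100/-20 = 5

x = 2, y = 5


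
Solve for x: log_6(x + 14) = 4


Convert to exponential form: x + 14 = 6^4 = 1296
x = 1296 - 14 = 1282
Check: log_6(1282 + 14) = log_6(1296) = log_6(1296) = 4 ✓

x = 1282


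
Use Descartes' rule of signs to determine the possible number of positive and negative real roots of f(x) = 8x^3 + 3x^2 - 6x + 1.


Descartes' rule of signs:

For positive roots, count sign changes in f(x) = 8x^3 + 3x^2 - 6x + 1:
Signs of coefficients: +, +, -, +
Number of sign changes: 2
Possible positive real roots: 2, 0

For negative roots, examine f(-x) = -8x^3 + 3x^2 + 6x + 1:
Signs of coefficients: -, +, +, +
Number of sign changes: 1
Possible negative real roots: 1

Positive roots: 2 or 0; Negative roots: 1


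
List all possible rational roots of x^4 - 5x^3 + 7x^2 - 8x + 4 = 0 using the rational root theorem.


Rational root theorem: possible roots are ±p/q where:
  p divides the constant term (4): p ∈ {1, 2, 4}
  q divides the leading coefficient (1): q ∈ {1}

All possible rational roots: -4, -2, -1, 1, 2, 4

-4, -2, -1, 1, 2, 4


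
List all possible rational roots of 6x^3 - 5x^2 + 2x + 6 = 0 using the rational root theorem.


Rational root theorem: possible roots are ±p/q where:
  p divides the constant term (6): p ∈ {1, 2, 3, 6}
  q divides the leading coefficient (6): q ∈ {1, 2, 3, 6}

All possible rational roots: -6, -3, -2, -3/2, -1, -2/3, -1/2, -1/3, -1/6, 1/6, 1/3, 1/2, 2/3, 1, 3/2, 2, 3, 6

-6, -3, -2, -3/2, -1, -2/3, -1/2, -1/3, -1/6, 1/6, 1/3, 1/2, 2/3, 1, 3/2, 2, 3, 6


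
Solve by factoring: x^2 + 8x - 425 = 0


We need two numbers that multiply to -425 and add to 8.
Those numbers are 25 and -17 (since 25 * (-17) = -425 and 25 + (-17) = 8).
So x^2 + 8x - 425 = (x + 25)(x - 17) = 0
Setting each factor to zero: x = -25 or x = 17

x = -25, x = 17


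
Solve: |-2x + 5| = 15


An absolute value equation |expr| = 15 gives two cases:
Case 1: -2x + 5 = 15
  -2x = 10, so x = -5
Case 2: -2x + 5 = -15
  -2x = -20, so x = 10

x = -5, x = 10


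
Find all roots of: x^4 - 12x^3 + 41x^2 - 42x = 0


The constant term is 0, so x = 0 is a root. Factor out x:
  x^3 - 12x^2 + 41x - 42 = 0
Let p(x) = x^3 - 12x^2 + 41x - 42. By the rational root theorem (leading coefficient 1), any rational root is an integer divisor of 42: try ±1, ±2, ... in turn.
Test x = 1: value = -12 ≠ 0.
Test x = -1: value = -96 ≠ 0.
Test x = 2: value = 0 ✓, so (x - 2) is a factor.
Synthetic division by (x - 2): bring down 1; 1(2) - 12 = -10; (-10)(2) + 41 = 21; 21(2) - 42 = 0 → quotient x^2 - 10x + 21, remainder 0.
Solve the quadratic x^2 - 10x + 21 = 0: discriminant = (-10)^2 - 4(1)(21) = 100 - 84 = 16.
sqrt(16) = 4, so x = (10 ± 4)/2: x = 7 or x = 3.
Collecting all roots found:

x = 0, x = 2, x = 3, x = 7


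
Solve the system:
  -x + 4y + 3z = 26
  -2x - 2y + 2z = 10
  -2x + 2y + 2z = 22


Using Cramer's rule. Expand each determinant along the first row.
D  = (-1)*[(-2)*2 - 2*2] - 4*[(-2)*2 - 2*(-2)] + 3*[(-2)*2 - (-2)*(-2)]
  = (-1)*(-8) - 4*(0) + 3*(-8) = -16
Dx = 26*[(-2)*2 - 2*2] - 4*[10*2 - 2*22] + 3*[10*2 - (-2)*22]
  = 26*(-8) - 4*(-24) + 3*(64) = 80
Dy = (-1)*[10*2 - 2*22] - 26*[(-2)*2 - 2*(-2)] + 3*[(-2)*22 - 10*(-2)]
  = (-1)*(-24) - 26*(0) + 3*(-24) = -48
Dz = (-1)*[(-2)*22 - 10*2] - 4*[(-2)*22 - 10*(-2)] + 26*[(-2)*2 - (-2)*(-2)]
  = (-1)*(-64) - 4*(-24) + 26*(-8) = -48
x = Dx/D = 80/-16 = -5, y = Dy/D = -48/-16 = 3, z = Dz/D = -48/-16 = 3
Check eq1: (-1)(-5) + (4)(3) + (3)(3) = 26 = 26 ✓
Check eq2: (-2)(-5) + (-2)(3) + (2)(3) = 10 = 10 ✓
Check eq3: (-2)(-5) + (2)(3) + (2)(3) = 22 = 22 ✓

x = -5, y = 3, z = 3


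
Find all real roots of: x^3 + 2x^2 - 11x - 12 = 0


Let p(x) = x^3 + 2x^2 - 11x - 12. By the rational root theorem (leading coefficient 1), any rational root is an integer divisor of 12: try ±1, ±2, ... in turn.
Test x = 1: value = -20 ≠ 0.
Test x = -1: value = 0 ✓, so (x + 1) is a factor.
Synthetic division by (x + 1): bring down 1; 1(-1) + 2 = 1; 1(-1) - 11 = -12; (-12)(-1) - 12 = 0 → quotient x^2 + x - 12, remainder 0.
Solve the quadratic x^2 + x - 12 = 0: discriminant = 1^2 - 4(1)(-12) = 1 + 48 = 49.
sqrt(49) = 7, so x = (-1 ± 7)/2: x = 3 or x = -4.

x = -4, x = -1, x = 3


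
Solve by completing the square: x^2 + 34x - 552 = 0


Start: x^2 + 34x - 552 = 0
Move constant: x^2 + 34x = 552
Half of 34 is 17, squared is 289
Add 289 to both sides: x^2 + 34x + 289 = 841
(x + 17)^2 = 841
x + 17 = ±29
x = -17 + 29 = 12 or x = -17 - 29 = -46

x = -46, x = 12


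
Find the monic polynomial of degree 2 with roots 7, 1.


A monic polynomial with roots 7, 1 is:
p(x) = (x - 7)(x - 1)
After multiplying by (x - 7): x - 7
After multiplying by (x - 1): x^2 - 8x + 7

x^2 - 8x + 7


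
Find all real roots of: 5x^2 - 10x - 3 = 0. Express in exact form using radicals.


Using the quadratic formula: x = (-b ± sqrt(b^2 - 4ac)) / (2a)
Here a = 5, b = -10, c = -3
Discriminant = b^2 - 4ac = (-10)^2 - 4(5)(-3) = 100 + 60 = 160
Since discriminant = 160 > 0, there are two real roots.
x = (10 ± 4*sqrt(10)) / 10
Simplifying: x = (5 ± 2*sqrt(10)) / 5
Numerically: x ≈ 2.2649 or x ≈ -0.2649

x = (5 + 2*sqrt(10)) / 5 or x = (5 - 2*sqrt(10)) / 5


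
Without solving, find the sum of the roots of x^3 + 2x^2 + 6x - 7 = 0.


By Vieta's formulas for x^3 + bx^2 + cx + d = 0:
  r1 + r2 + r3 = -b/a = -2
  r1*r2 + r1*r3 + r2*r3 = c/a = 6
  r1*r2*r3 = -d/a = 7


Sum = -2


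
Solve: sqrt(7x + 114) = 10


Square both sides: 7x + 114 = 10^2 = 100
7x = 100 - 114 = -14
x = -2
Check: sqrt(7*(-2) + 114) = sqrt(100) = 10 ✓

x = -2


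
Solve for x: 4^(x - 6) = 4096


Express both sides with the same base.
4096 = 4^6
Since the bases match, equate exponents: x - 6 = 6
So x = 6 - (-6) = 12

x = 12


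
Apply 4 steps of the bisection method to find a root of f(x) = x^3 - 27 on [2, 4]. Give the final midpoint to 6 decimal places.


f(x) = x^3 - 27
f(2) = -19 < 0
f(4) = 37 > 0

Step 1: midpoint = (2.000000 + 4.000000)/2 = 3.000000
  f(3.000000) = 0.000000
  f(mid) = 0, exact root found!

midpoint = 3.000000


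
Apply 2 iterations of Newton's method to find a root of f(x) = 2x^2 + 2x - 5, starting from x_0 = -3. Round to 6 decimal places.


Newton's method: x_(n+1) = x_n - f(x_n)/f'(x_n)
f(x) = 2x^2 + 2x - 5
f'(x) = 4x + 2

Iteration 1:
  f(-3.000000) = 7.000000
  f'(-3.000000) = -10.000000
  x_1 = -3.000000 - (7.000000)/(-10.000000) = -2.300000

Iteration 2:
  f(-2.300000) = 0.980000
  f'(-2.300000) = -7.200000
  x_2 = -2.300000 - (0.980000)/(-7.200000) = -2.163889

x_2 = -2.163889


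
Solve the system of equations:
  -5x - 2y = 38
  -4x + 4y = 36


Using Cramer's rule:
Determinant D = (-5)(4) - (-4)(-2) = -20 - 8 = -28
Dx = (38)(4) - (36)(-2) = 152 + 72 = 224
Dy = (-5)(36) - (-4)(38) = -180 + 152 = -28
x = Dx/D = 224/-28 = -8
y = Dy/D = -28/-28 = 1

x = -8, y = 1


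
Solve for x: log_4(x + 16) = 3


Convert to exponential form: x + 16 = 4^3 = 64
x = 64 - 16 = 48
Check: log_4(48 + 16) = log_4(64) = log_4(64) = 3 ✓

x = 48


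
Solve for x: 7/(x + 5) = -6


Multiply both sides by (x + 5): 7 = -6(x + 5)
Distribute: 7 = -6x - 30
-6x = 7 + 30 = 37
x = -37/6

x = -37/6


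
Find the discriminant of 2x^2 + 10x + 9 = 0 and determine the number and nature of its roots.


For ax^2 + bx + c = 0, discriminant D = b^2 - 4ac
Here a = 2, b = 10, c = 9
D = (10)^2 - 4(2)(9) = 100 - 72 = 28

D = 28 > 0 but not a perfect square
The equation has 2 distinct real irrational roots.

Discriminant = 28, 2 distinct real irrational roots


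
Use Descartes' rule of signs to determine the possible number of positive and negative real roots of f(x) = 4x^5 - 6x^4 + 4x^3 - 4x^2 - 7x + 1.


Descartes' rule of signs:

For positive roots, count sign changes in f(x) = 4x^5 - 6x^4 + 4x^3 - 4x^2 - 7x + 1:
Signs of coefficients: +, -, +, -, -, +
Number of sign changes: 4
Possible positive real roots: 4, 2, 0

For negative roots, examine f(-x) = -4x^5 - 6x^4 - 4x^3 - 4x^2 + 7x + 1:
Signs of coefficients: -, -, -, -, +, +
Number of sign changes: 1
Possible negative real roots: 1

Positive roots: 4 or 2 or 0; Negative roots: 1


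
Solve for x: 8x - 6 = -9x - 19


Starting with: 8x - 6 = -9x - 19
Move all x terms to left: (8 + 9)x = -19 + 6
Simplify: 17x = -13
Divide both sides by 17: x = -13/17

x = -13/17


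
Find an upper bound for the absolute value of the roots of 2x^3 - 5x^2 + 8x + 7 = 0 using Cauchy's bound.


Cauchy's bound: all roots r satisfy |r| <= 1 + max(|a_i/a_n|) for i = 0,...,n-1
where a_n is the leading coefficient.

Coefficients: [2, -5, 8, 7]
Leading coefficient a_n = 2
Ratios |a_i/a_n|: 5/2, 4, 7/2
Maximum ratio: 4
Cauchy's bound: |r| <= 1 + 4 = 5

Upper bound = 5


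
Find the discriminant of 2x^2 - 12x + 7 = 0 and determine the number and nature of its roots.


For ax^2 + bx + c = 0, discriminant D = b^2 - 4ac
Here a = 2, b = -12, c = 7
D = (-12)^2 - 4(2)(7) = 144 - 56 = 88

D = 88 > 0 but not a perfect square
The equation has 2 distinct real irrational roots.

Discriminant = 88, 2 distinct real irrational roots


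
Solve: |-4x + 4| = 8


An absolute value equation |expr| = 8 gives two cases:
Case 1: -4x + 4 = 8
  -4x = 4, so x = -1
Case 2: -4x + 4 = -8
  -4x = -12, so x = 3

x = -1, x = 3


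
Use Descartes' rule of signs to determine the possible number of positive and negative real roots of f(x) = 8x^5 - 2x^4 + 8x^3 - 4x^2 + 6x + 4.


Descartes' rule of signs:

For positive roots, count sign changes in f(x) = 8x^5 - 2x^4 + 8x^3 - 4x^2 + 6x + 4:
Signs of coefficients: +, -, +, -, +, +
Number of sign changes: 4
Possible positive real roots: 4, 2, 0

For negative roots, examine f(-x) = -8x^5 - 2x^4 - 8x^3 - 4x^2 - 6x + 4:
Signs of coefficients: -, -, -, -, -, +
Number of sign changes: 1
Possible negative real roots: 1

Positive roots: 4 or 2 or 0; Negative roots: 1


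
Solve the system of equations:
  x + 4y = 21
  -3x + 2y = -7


Using Cramer's rule:
Determinant D = (1)(2) - (-3)(4) = 2 + 12 = 14
Dx = (21)(2) - (-7)(4) = 42 + 28 = 70
Dy = (1)(-7) - (-3)(21) = -7 + 63 = 56
x = Dx/D = 70/14 = 5
y = Dy/D = 56/14 = 4

x = 5, y = 4


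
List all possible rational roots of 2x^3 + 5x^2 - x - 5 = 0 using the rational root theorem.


Rational root theorem: possible roots are ±p/q where:
  p divides the constant term (-5): p ∈ {1, 5}
  q divides the leading coefficient (2): q ∈ {1, 2}

All possible rational roots: -5, -5/2, -1, -1/2, 1/2, 1, 5/2, 5

-5, -5/2, -1, -1/2, 1/2, 1, 5/2, 5


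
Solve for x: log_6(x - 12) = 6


Convert to exponential form: x - 12 = 6^6 = 46656
x = 46656 + 12 = 46668
Check: log_6(46668 - 12) = log_6(46656) = log_6(46656) = 6 ✓

x = 46668


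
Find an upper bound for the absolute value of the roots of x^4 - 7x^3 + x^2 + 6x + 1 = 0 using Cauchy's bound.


Cauchy's bound: all roots r satisfy |r| <= 1 + max(|a_i/a_n|) for i = 0,...,n-1
where a_n is the leading coefficient.

Coefficients: [1, -7, 1, 6, 1]
Leading coefficient a_n = 1
Ratios |a_i/a_n|: 7, 1, 6, 1
Maximum ratio: 7
Cauchy's bound: |r| <= 1 + 7 = 8

Upper bound = 8


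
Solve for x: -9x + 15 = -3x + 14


Starting with: -9x + 15 = -3x + 14
Move all x terms to left: (-9 + 3)x = 14 - 15
Simplify: -6x = -1
Divide both sides by -6: x = 1/6

x = 1/6


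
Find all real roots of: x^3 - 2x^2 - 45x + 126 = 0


Let p(x) = x^3 - 2x^2 - 45x + 126. By the rational root theorem (leading coefficient 1), any rational root is an integer divisor of 126: try ±1, ±2, ... in turn.
Test x = 1: value = 80 ≠ 0.
Test x = -1: value = 168 ≠ 0.
Test x = 2: value = 36 ≠ 0.
Test x = -2: value = 200 ≠ 0.
Test x = 3: value = 0 ✓, so (x - 3) is a factor.
Synthetic division by (x - 3): bring down 1; 1(3) - 2 = 1; 1(3) - 45 = -42; (-42)(3) + 126 = 0 → quotient x^2 + x - 42, remainder 0.
Solve the quadratic x^2 + x - 42 = 0: discriminant = 1^2 - 4(1)(-42) = 1 + 168 = 169.
sqrt(169) = 13, so x = (-1 ± 13)/2: x = 6 or x = -7.

x = -7, x = 3, x = 6


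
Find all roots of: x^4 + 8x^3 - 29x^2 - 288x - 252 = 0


Let p(x) = x^4 + 8x^3 - 29x^2 - 288x - 252. By the rational root theorem (leading coefficient 1), any rational root is an integer divisor of 252: try ±1, ±2, ... in turn.
Test x = 1: value = -560 ≠ 0.
Test x = -1: value = 0 ✓, so (x + 1) is a factor.
Synthetic division by (x + 1): bring down 1; 1(-1) + 8 = 7; 7(-1) - 29 = -36; (-36)(-1) - 288 = -252; (-252)(-1) - 252 = 0 → quotient x^3 + 7x^2 - 36x - 252, remainder 0.
Continue with the quotient x^3 + 7x^2 - 36x - 252 (candidates must divide 252; re-test x = -1 first in case it repeats).
Test x = -1: value = -210 ≠ 0.
Test x = 2: value = -288 ≠ 0.
Test x = -2: value = -160 ≠ 0.
Test x = 3: value = -270 ≠ 0.
Test x = -3: value = -108 ≠ 0.
Test x = 4: value = -220 ≠ 0.
Test x = -4: value = -60 ≠ 0.
Test x = 6: value = 0 ✓, so (x - 6) is a factor.
Synthetic division by (x - 6): bring down 1; 1(6) + 7 = 13; 13(6) - 36 = 42; 42(6) - 252 = 0 → quotient x^2 + 13x + 42, remainder 0.
Solve the quadratic x^2 + 13x + 42 = 0: discriminant = 13^2 - 4(1)(42) = 169 - 168 = 1.
sqrt(1) = 1, so x = (-13 ± 1)/2: x = -6 or x = -7.
Collecting all roots found:

x = -7, x = -6, x = -1, x = 6
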